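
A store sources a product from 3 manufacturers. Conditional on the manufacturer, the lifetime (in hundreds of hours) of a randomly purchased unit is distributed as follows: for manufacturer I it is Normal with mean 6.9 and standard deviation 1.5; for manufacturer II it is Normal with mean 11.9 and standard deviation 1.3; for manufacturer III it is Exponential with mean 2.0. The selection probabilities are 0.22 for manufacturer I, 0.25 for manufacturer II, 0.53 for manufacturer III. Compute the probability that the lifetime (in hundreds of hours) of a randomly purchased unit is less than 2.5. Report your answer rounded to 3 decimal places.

0.379

Conditional on each manufacturer, P(X < 2.5): I: 0.00167672; II: 2.40141e-13; III: 0.713495.
By total probability, P(X < 2.5) = 0.22·0.00167672 + 0.25·2.40141e-13 + 0.53·0.713495 = 0.378521.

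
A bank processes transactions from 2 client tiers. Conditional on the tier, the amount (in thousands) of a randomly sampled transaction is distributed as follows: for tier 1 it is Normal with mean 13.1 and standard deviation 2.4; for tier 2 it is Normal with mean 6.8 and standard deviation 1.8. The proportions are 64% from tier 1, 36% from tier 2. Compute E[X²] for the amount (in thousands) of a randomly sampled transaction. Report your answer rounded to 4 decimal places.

131.3296

For each component E[X²] = Var + (mean)², giving 1: 177.37; 2: 49.48.
Overall E[X²] = 0.64·177.37 + 0.36·49.48 = 131.33.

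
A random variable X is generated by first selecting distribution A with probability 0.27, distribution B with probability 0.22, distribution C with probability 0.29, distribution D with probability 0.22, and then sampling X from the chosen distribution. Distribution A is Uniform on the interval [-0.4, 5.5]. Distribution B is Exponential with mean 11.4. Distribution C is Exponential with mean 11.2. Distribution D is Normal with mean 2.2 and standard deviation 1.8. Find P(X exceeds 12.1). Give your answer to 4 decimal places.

0.1746

Conditional on each component, P(X > 12.1): A: 0; B: 0.34597; C: 0.339474; D: 1.89896e-08.
By total probability, P(X > 12.1) = 0.27·0 + 0.22·0.34597 + 0.29·0.339474 + 0.22·1.89896e-08 = 0.174561.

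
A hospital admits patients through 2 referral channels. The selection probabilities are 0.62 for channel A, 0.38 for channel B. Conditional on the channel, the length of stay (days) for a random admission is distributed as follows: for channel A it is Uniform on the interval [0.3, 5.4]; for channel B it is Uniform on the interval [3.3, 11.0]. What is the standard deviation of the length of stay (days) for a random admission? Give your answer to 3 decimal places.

2.753

Per component, A: μ=2.85, E[X²]=10.29; B: μ=7.15, E[X²]=56.0633.
E[X] = 0.62·2.85 + 0.38·7.15 = 4.484.
E[X²] = 0.62·10.29 + 0.38·56.0633 = 27.6839.
Var(X) = E[X²] − (E[X])² = 27.6839 − 20.1063 = 7.57761.
SD(X) = √7.57761 = 2.75275.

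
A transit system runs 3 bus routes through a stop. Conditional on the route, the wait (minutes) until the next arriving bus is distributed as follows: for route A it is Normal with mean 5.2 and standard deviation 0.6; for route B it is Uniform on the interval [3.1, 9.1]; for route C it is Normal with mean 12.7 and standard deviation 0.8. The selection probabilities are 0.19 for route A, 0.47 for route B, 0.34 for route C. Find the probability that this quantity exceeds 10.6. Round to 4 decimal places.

0.3385

Conditional on each route, P(X > 10.6): A: 0; B: 0; C: 0.995668.
By total probability, P(X > 10.6) = 0.19·0 + 0.47·0 + 0.34·0.995668 = 0.338527.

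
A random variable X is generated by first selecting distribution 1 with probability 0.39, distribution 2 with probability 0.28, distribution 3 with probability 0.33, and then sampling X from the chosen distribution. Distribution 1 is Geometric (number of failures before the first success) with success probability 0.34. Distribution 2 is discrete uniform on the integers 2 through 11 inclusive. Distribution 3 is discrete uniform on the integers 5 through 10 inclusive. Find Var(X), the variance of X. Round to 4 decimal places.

11.8379

Per component, 1: μ=1.94118, E[X²]=9.47751; 2: μ=6.5, E[X²]=50.5; 3: μ=7.5, E[X²]=59.1667.
E[X] = 0.39·1.94118 + 0.28·6.5 + 0.33·7.5 = 5.05206.
E[X²] = 0.39·9.47751 + 0.28·50.5 + 0.33·59.1667 = 37.3612.
Var(X) = E[X²] − (E[X])² = 37.3612 − 25.5233 = 11.8379.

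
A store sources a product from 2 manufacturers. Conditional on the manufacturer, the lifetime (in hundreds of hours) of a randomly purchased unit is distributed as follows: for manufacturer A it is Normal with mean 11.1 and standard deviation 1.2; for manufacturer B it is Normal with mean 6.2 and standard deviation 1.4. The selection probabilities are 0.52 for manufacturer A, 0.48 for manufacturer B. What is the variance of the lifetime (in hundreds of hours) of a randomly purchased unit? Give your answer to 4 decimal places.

7.6825

Per component, A: μ=11.1, E[X²]=124.65; B: μ=6.2, E[X²]=40.4.
E[X] = 0.52·11.1 + 0.48·6.2 = 8.748.
E[X²] = 0.52·124.65 + 0.48·40.4 = 84.21.
Var(X) = E[X²] − (E[X])² = 84.21 − 76.5275 = 7.6825.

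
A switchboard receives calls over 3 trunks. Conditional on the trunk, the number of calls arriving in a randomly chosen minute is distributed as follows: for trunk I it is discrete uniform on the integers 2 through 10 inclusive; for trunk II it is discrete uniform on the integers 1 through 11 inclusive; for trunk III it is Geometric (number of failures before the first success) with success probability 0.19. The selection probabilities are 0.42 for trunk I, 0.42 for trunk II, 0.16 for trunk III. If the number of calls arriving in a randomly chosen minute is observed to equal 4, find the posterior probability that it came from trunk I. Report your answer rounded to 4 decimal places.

0.4765

Likelihoods P(X=4 | ·): I: 0.111111; II: 0.0909091; III: 0.0817888.
Posterior ∝ prior × likelihood. Numerator for I: 0.42·0.111111 = 0.0466667.
Normalizing constant: 0.42·0.111111 + 0.42·0.0909091 + 0.16·0.0817888 = 0.0979347.
P(I | observation) = 0.0466667 / 0.0979347 = 0.476508.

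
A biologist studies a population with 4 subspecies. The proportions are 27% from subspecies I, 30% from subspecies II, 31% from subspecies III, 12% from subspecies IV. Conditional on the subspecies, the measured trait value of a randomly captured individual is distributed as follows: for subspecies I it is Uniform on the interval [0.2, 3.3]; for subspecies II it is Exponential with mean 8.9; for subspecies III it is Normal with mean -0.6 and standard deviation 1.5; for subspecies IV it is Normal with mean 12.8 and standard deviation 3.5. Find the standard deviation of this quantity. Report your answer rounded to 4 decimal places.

7.0941

Per component, I: μ=1.75, E[X²]=3.86333; II: μ=8.9, E[X²]=158.42; III: μ=-0.6, E[X²]=2.61; IV: μ=12.8, E[X²]=176.09.
E[X] = 0.27·1.75 + 0.3·8.9 + 0.31·-0.6 + 0.12·12.8 = 4.4925.
E[X²] = 0.27·3.86333 + 0.3·158.42 + 0.31·2.61 + 0.12·176.09 = 70.509.
Var(X) = E[X²] − (E[X])² = 70.509 − 20.1826 = 50.3264.
SD(X) = √50.3264 = 7.09411.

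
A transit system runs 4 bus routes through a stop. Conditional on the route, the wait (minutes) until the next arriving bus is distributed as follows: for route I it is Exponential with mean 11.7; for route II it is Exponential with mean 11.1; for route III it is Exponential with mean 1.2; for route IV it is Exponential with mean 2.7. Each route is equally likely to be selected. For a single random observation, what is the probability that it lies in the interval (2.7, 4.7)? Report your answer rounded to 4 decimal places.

Conditional on each route, P(2.7 < X < 4.7): I: 0.124747; II: 0.129279; III: 0.0854919; IV: 0.192489.
By total probability, P(2.7 < X < 4.7) = 0.25·0.124747 + 0.25·0.129279 + 0.25·0.0854919 + 0.25·0.192489 = 0.133002.

0.1330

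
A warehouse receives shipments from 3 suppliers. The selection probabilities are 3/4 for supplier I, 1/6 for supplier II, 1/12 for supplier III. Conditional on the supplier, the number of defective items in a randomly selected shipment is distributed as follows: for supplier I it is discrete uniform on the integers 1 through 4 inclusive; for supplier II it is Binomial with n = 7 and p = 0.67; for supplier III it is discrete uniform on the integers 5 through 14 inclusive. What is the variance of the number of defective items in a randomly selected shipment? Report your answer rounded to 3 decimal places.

5.866

Per component, I: μ=2.5, E[X²]=7.5; II: μ=4.69, E[X²]=23.5438; III: μ=9.5, E[X²]=98.5.
E[X] = 0.75·2.5 + 0.166667·4.69 + 0.0833333·9.5 = 3.44833.
E[X²] = 0.75·7.5 + 0.166667·23.5438 + 0.0833333·98.5 = 17.7573.
Var(X) = E[X²] − (E[X])² = 17.7573 − 11.891 = 5.8663.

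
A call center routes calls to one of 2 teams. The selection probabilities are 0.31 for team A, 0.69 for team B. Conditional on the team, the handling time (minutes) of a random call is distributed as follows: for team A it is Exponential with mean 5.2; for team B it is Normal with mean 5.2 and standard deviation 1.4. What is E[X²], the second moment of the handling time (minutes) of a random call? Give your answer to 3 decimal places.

36.775

For each component E[X²] = Var + (mean)², giving A: 54.08; B: 29.
Overall E[X²] = 0.31·54.08 + 0.69·29 = 36.7748.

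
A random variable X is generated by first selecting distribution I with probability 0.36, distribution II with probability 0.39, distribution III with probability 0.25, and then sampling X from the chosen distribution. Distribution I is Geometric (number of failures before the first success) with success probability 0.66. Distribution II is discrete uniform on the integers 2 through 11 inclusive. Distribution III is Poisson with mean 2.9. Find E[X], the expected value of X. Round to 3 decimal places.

3.445

Component means — I: 0.515152; II: 6.5; III: 2.9.
E[X] = 0.36·0.515152 + 0.39·6.5 + 0.25·2.9 = 3.44545.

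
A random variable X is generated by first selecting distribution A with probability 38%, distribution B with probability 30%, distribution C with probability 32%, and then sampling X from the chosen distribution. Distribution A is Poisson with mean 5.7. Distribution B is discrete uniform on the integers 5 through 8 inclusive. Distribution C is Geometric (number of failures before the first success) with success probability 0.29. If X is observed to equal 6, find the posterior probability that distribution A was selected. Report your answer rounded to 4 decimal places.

Likelihoods P(X=6 | ·): A: 0.159382; B: 0.25; C: 0.0371491.
Posterior ∝ prior × likelihood. Numerator for A: 0.38·0.159382 = 0.060565.
Normalizing constant: 0.38·0.159382 + 0.3·0.25 + 0.32·0.0371491 = 0.147453.
P(A | observation) = 0.060565 / 0.147453 = 0.410742.

0.4107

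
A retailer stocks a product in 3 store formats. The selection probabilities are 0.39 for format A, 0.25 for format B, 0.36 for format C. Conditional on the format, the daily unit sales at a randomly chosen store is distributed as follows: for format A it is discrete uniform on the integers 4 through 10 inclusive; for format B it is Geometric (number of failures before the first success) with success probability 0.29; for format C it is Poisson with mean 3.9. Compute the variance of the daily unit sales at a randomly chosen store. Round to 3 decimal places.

8.634

Per component, A: μ=7, E[X²]=53; B: μ=2.44828, E[X²]=14.4364; C: μ=3.9, E[X²]=19.11.
E[X] = 0.39·7 + 0.25·2.44828 + 0.36·3.9 = 4.74607.
E[X²] = 0.39·53 + 0.25·14.4364 + 0.36·19.11 = 31.1587.
Var(X) = E[X²] − (E[X])² = 31.1587 − 22.5252 = 8.63353.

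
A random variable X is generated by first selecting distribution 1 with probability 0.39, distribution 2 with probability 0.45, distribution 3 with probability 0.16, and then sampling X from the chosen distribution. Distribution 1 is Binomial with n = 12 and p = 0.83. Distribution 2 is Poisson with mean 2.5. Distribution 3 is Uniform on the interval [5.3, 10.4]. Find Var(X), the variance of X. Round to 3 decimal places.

Per component, 1: μ=9.96, E[X²]=100.895; 2: μ=2.5, E[X²]=8.75; 3: μ=7.85, E[X²]=63.79.
E[X] = 0.39·9.96 + 0.45·2.5 + 0.16·7.85 = 6.2654.
E[X²] = 0.39·100.895 + 0.45·8.75 + 0.16·63.79 = 53.4929.
Var(X) = E[X²] − (E[X])² = 53.4929 − 39.2552 = 14.2376.

14.238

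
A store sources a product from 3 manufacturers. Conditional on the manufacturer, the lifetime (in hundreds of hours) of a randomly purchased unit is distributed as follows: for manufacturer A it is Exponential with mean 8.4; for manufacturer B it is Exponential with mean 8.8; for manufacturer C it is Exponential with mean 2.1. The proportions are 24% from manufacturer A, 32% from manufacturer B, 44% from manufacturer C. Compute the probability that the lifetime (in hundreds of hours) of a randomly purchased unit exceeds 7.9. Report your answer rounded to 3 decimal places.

0.234

Conditional on each manufacturer, P(X > 7.9): A: 0.390442; B: 0.407495; C: 0.0232394.
By total probability, P(X > 7.9) = 0.24·0.390442 + 0.32·0.407495 + 0.44·0.0232394 = 0.23433.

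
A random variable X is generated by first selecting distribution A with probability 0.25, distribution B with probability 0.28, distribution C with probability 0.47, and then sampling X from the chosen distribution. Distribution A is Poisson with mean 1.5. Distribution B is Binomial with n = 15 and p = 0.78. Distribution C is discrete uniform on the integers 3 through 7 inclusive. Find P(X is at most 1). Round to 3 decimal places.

0.139

Conditional on each component, P(X ≤ 1): A: 0.557825; B: 7.41641e-09; C: 0.
By total probability, P(X ≤ 1) = 0.25·0.557825 + 0.28·7.41641e-09 + 0.47·0 = 0.139456.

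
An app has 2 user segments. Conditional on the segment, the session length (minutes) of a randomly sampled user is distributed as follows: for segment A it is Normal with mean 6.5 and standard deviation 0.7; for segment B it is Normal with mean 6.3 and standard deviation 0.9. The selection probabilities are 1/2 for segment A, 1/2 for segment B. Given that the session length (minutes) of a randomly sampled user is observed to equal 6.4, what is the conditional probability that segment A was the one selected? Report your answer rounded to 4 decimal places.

Likelihoods f(6.4 | ·): A: 0.564132; B: 0.440541.
Posterior ∝ prior × likelihood. Numerator for A: 0.5·0.564132 = 0.282066.
Normalizing constant: 0.5·0.564132 + 0.5·0.440541 = 0.502337.
P(A | observation) = 0.282066 / 0.502337 = 0.561508.

0.5615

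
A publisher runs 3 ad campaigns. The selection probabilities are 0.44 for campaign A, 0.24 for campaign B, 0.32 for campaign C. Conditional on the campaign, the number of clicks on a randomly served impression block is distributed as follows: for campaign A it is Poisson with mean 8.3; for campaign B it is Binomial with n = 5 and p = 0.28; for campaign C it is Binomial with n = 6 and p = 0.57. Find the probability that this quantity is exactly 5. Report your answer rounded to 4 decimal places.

Conditional on each campaign, P(X = 5): A: 0.0815765; B: 0.00172104; C: 0.155237.
By total probability, P(X = 5) = 0.44·0.0815765 + 0.24·0.00172104 + 0.32·0.155237 = 0.0859824.

0.0860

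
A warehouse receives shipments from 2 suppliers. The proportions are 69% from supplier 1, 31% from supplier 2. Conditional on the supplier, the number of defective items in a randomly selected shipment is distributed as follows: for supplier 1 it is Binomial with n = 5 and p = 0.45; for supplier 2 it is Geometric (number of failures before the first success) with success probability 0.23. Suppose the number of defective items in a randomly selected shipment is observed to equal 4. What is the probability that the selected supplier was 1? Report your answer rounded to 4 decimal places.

Likelihoods P(X=4 | ·): 1: 0.112767; 2: 0.080852.
Posterior ∝ prior × likelihood. Numerator for 1: 0.69·0.112767 = 0.0778094.
Normalizing constant: 0.69·0.112767 + 0.31·0.080852 = 0.102873.
P(1 | observation) = 0.0778094 / 0.102873 = 0.75636.

0.7564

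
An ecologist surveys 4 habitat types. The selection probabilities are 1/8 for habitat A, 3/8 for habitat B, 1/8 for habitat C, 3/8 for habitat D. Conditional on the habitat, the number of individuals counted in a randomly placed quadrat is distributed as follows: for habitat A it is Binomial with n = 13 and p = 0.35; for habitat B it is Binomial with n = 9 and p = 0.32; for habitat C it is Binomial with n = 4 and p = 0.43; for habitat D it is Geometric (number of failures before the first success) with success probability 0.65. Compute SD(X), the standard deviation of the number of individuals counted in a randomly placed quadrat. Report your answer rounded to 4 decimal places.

Per component, A: μ=4.55, E[X²]=23.66; B: μ=2.88, E[X²]=10.2528; C: μ=1.72, E[X²]=3.9388; D: μ=0.538462, E[X²]=1.11834.
E[X] = 0.125·4.55 + 0.375·2.88 + 0.125·1.72 + 0.375·0.538462 = 2.06567.
E[X²] = 0.125·23.66 + 0.375·10.2528 + 0.125·3.9388 + 0.375·1.11834 = 7.71403.
Var(X) = E[X²] − (E[X])² = 7.71403 − 4.26701 = 3.44702.
SD(X) = √3.44702 = 1.85662.

1.8566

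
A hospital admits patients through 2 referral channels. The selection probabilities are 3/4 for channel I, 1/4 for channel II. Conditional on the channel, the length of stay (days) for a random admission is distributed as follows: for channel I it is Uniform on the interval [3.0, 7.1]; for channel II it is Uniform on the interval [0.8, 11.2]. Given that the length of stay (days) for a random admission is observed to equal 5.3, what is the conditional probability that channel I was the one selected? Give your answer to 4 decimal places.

0.8839

Likelihoods f(5.3 | ·): I: 0.243902; II: 0.0961538.
Posterior ∝ prior × likelihood. Numerator for I: 0.75·0.243902 = 0.182927.
Normalizing constant: 0.75·0.243902 + 0.25·0.0961538 = 0.206965.
P(I | observation) = 0.182927 / 0.206965 = 0.883853.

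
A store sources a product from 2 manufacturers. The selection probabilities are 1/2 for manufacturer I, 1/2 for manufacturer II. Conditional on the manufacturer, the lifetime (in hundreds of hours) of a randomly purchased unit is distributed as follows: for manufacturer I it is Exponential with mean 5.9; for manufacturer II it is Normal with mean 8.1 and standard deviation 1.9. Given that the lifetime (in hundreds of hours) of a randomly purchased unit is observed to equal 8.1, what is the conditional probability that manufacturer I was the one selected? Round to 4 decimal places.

Likelihoods f(8.1 | ·): I: 0.0429451; II: 0.20997.
Posterior ∝ prior × likelihood. Numerator for I: 0.5·0.0429451 = 0.0214725.
Normalizing constant: 0.5·0.0429451 + 0.5·0.20997 = 0.126457.
P(I | observation) = 0.0214725 / 0.126457 = 0.169801.

0.1698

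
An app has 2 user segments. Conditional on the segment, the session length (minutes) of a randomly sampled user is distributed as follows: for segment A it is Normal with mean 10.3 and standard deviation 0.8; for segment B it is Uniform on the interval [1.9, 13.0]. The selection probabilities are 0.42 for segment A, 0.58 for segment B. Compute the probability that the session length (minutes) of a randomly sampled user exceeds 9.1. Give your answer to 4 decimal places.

Conditional on each segment, P(X > 9.1): A: 0.933193; B: 0.351351.
By total probability, P(X > 9.1) = 0.42·0.933193 + 0.58·0.351351 = 0.595725.

0.5957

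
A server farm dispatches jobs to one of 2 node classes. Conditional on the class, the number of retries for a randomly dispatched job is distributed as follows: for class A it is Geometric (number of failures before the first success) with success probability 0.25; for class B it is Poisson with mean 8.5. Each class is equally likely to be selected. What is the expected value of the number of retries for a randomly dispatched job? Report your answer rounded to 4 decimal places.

Component means — A: 3; B: 8.5.
E[X] = 0.5·3 + 0.5·8.5 = 5.75.

5.7500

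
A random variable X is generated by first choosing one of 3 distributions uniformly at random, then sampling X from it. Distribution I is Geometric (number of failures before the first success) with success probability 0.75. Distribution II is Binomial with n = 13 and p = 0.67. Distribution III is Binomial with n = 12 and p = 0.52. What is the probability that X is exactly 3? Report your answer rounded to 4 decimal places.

0.0183

Conditional on each component, P(X = 3): I: 0.0117188; II: 0.00131744; III: 0.0418412.
By total probability, P(X = 3) = 0.333333·0.0117188 + 0.333333·0.00131744 + 0.333333·0.0418412 = 0.0182925.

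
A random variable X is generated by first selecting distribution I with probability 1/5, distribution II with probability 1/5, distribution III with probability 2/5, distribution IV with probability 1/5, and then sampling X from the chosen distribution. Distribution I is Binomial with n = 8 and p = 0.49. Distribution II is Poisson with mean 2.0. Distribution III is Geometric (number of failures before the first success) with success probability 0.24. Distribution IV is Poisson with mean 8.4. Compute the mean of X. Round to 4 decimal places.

Component means — I: 3.92; II: 2; III: 3.16667; IV: 8.4.
E[X] = 0.2·3.92 + 0.2·2 + 0.4·3.16667 + 0.2·8.4 = 4.13067.

4.1307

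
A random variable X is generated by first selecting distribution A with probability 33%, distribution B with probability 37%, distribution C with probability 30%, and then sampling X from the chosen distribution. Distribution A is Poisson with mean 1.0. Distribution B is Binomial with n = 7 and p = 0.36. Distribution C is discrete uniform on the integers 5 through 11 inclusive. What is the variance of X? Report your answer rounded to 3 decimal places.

10.593

Per component, A: μ=1, E[X²]=2; B: μ=2.52, E[X²]=7.9632; C: μ=8, E[X²]=68.
E[X] = 0.33·1 + 0.37·2.52 + 0.3·8 = 3.6624.
E[X²] = 0.33·2 + 0.37·7.9632 + 0.3·68 = 24.0064.
Var(X) = E[X²] − (E[X])² = 24.0064 − 13.4132 = 10.5932.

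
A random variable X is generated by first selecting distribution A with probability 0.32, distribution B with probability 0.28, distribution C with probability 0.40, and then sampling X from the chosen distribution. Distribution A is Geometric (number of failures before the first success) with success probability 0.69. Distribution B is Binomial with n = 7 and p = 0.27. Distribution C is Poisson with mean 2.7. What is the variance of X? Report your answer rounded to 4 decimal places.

2.5826

Per component, A: μ=0.449275, E[X²]=0.852972; B: μ=1.89, E[X²]=4.9518; C: μ=2.7, E[X²]=9.99.
E[X] = 0.32·0.449275 + 0.28·1.89 + 0.4·2.7 = 1.75297.
E[X²] = 0.32·0.852972 + 0.28·4.9518 + 0.4·9.99 = 5.65546.
Var(X) = E[X²] − (E[X])² = 5.65546 − 3.0729 = 2.58256.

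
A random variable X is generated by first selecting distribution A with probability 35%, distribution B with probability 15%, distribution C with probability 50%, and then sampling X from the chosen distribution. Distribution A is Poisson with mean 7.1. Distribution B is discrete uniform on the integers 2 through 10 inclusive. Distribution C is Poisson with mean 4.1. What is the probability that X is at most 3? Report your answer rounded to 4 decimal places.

0.2673

Conditional on each component, P(X ≤ 3): A: 0.0766991; B: 0.222222; C: 0.414182.
By total probability, P(X ≤ 3) = 0.35·0.0766991 + 0.15·0.222222 + 0.5·0.414182 = 0.267269.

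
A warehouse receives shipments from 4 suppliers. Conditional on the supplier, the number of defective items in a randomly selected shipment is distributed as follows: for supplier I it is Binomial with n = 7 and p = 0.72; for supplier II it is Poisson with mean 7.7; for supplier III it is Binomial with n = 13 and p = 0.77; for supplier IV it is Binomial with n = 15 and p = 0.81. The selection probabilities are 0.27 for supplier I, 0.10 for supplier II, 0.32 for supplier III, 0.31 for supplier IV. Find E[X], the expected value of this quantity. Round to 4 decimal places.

9.1005

Component means — I: 5.04; II: 7.7; III: 10.01; IV: 12.15.
E[X] = 0.27·5.04 + 0.1·7.7 + 0.32·10.01 + 0.31·12.15 = 9.1005.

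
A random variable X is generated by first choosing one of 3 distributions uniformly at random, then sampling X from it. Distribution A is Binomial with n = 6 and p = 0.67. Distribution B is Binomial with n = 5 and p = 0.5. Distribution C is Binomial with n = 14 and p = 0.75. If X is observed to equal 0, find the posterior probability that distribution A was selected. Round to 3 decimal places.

0.040

Likelihoods P(X=0 | ·): A: 0.00129147; B: 0.03125; C: 3.72529e-09.
Posterior ∝ prior × likelihood. Numerator for A: 0.333333·0.00129147 = 0.000430489.
Normalizing constant: 0.333333·0.00129147 + 0.333333·0.03125 + 0.333333·3.72529e-09 = 0.0108472.
P(A | observation) = 0.000430489 / 0.0108472 = 0.0396868.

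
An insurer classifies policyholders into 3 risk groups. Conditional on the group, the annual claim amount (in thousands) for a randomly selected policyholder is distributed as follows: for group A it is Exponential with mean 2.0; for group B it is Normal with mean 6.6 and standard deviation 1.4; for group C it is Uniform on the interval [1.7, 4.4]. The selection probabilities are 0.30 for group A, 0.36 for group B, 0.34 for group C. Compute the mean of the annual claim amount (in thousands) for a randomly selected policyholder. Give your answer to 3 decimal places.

Component means — A: 2; B: 6.6; C: 3.05.
E[X] = 0.3·2 + 0.36·6.6 + 0.34·3.05 = 4.013.

4.013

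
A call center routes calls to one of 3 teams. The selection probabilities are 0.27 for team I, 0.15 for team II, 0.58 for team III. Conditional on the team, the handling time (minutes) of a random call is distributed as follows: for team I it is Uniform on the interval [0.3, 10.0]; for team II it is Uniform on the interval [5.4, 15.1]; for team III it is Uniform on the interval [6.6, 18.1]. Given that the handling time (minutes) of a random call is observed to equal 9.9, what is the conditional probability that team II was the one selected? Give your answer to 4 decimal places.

Likelihoods f(9.9 | ·): I: 0.103093; II: 0.103093; III: 0.0869565.
Posterior ∝ prior × likelihood. Numerator for II: 0.15·0.103093 = 0.0154639.
Normalizing constant: 0.27·0.103093 + 0.15·0.103093 + 0.58·0.0869565 = 0.0937338.
P(II | observation) = 0.0154639 / 0.0937338 = 0.164977.

0.1650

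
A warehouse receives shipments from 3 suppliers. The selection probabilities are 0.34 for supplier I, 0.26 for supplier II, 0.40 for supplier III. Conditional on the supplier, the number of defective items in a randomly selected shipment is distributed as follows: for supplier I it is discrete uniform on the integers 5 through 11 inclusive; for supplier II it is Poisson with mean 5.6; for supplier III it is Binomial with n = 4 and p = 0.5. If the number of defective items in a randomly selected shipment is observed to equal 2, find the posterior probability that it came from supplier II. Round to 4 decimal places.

Likelihoods P(X=2 | ·): I: 0; II: 0.0579825; III: 0.375.
Posterior ∝ prior × likelihood. Numerator for II: 0.26·0.0579825 = 0.0150755.
Normalizing constant: 0.34·0 + 0.26·0.0579825 + 0.4·0.375 = 0.165075.
P(II | observation) = 0.0150755 / 0.165075 = 0.0913246.

0.0913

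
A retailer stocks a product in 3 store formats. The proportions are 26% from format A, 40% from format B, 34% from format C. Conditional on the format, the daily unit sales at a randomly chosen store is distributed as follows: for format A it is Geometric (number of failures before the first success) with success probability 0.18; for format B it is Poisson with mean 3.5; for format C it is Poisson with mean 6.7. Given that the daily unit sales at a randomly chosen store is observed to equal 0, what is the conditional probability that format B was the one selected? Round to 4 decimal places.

Likelihoods P(X=0 | ·): A: 0.18; B: 0.0301974; C: 0.00123091.
Posterior ∝ prior × likelihood. Numerator for B: 0.4·0.0301974 = 0.012079.
Normalizing constant: 0.26·0.18 + 0.4·0.0301974 + 0.34·0.00123091 = 0.0592975.
P(B | observation) = 0.012079 / 0.0592975 = 0.203701.

0.2037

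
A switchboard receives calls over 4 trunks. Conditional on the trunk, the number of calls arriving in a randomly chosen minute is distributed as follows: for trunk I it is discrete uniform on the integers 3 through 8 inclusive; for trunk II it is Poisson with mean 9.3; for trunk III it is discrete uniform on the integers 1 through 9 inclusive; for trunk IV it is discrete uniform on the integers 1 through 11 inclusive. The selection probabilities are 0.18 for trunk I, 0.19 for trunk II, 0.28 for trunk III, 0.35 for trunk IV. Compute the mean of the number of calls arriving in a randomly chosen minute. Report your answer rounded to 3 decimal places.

6.257

Component means — I: 5.5; II: 9.3; III: 5; IV: 6.
E[X] = 0.18·5.5 + 0.19·9.3 + 0.28·5 + 0.35·6 = 6.257.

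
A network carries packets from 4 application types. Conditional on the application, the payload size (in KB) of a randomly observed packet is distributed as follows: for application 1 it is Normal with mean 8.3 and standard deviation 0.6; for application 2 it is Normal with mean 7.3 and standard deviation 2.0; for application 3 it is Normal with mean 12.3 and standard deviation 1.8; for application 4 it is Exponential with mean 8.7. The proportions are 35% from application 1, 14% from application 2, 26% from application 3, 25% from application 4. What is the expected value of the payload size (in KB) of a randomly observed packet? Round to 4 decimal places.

Component means — 1: 8.3; 2: 7.3; 3: 12.3; 4: 8.7.
E[X] = 0.35·8.3 + 0.14·7.3 + 0.26·12.3 + 0.25·8.7 = 9.3.

9.3000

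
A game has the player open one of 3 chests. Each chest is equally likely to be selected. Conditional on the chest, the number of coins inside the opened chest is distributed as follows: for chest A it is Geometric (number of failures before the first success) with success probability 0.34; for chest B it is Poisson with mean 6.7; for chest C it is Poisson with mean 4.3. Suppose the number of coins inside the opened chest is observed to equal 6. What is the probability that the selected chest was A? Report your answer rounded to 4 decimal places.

0.0931

Likelihoods P(X=6 | ·): A: 0.0281023; B: 0.154648; C: 0.119127.
Posterior ∝ prior × likelihood. Numerator for A: 0.333333·0.0281023 = 0.00936745.
Normalizing constant: 0.333333·0.0281023 + 0.333333·0.154648 + 0.333333·0.119127 = 0.100626.
P(A | observation) = 0.00936745 / 0.100626 = 0.0930919.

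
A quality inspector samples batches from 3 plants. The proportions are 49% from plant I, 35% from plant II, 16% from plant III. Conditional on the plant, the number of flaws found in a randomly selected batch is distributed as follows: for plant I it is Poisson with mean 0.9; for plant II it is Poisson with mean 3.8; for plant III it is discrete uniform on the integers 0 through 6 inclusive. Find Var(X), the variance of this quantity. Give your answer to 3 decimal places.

Per component, I: μ=0.9, E[X²]=1.71; II: μ=3.8, E[X²]=18.24; III: μ=3, E[X²]=13.
E[X] = 0.49·0.9 + 0.35·3.8 + 0.16·3 = 2.251.
E[X²] = 0.49·1.71 + 0.35·18.24 + 0.16·13 = 9.3019.
Var(X) = E[X²] − (E[X])² = 9.3019 − 5.067 = 4.2349.

4.235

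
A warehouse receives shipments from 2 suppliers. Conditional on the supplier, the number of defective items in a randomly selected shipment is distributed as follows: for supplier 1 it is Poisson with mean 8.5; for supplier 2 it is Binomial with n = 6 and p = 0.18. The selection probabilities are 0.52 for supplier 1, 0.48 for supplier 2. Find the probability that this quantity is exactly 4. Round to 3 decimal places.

0.028

Conditional on each supplier, P(X = 4): 1: 0.0442549; 2: 0.0105879.
By total probability, P(X = 4) = 0.52·0.0442549 + 0.48·0.0105879 = 0.0280947.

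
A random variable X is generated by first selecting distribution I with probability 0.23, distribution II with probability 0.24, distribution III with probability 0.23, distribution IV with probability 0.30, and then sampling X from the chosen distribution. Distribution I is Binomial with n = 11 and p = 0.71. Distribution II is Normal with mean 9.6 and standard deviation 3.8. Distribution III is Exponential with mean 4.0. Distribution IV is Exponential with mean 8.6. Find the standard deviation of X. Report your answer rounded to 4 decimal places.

Per component, I: μ=7.81, E[X²]=63.261; II: μ=9.6, E[X²]=106.6; III: μ=4, E[X²]=32; IV: μ=8.6, E[X²]=147.92.
E[X] = 0.23·7.81 + 0.24·9.6 + 0.23·4 + 0.3·8.6 = 7.6003.
E[X²] = 0.23·63.261 + 0.24·106.6 + 0.23·32 + 0.3·147.92 = 91.87.
Var(X) = E[X²] − (E[X])² = 91.87 − 57.7646 = 34.1055.
SD(X) = √34.1055 = 5.83999.

5.8400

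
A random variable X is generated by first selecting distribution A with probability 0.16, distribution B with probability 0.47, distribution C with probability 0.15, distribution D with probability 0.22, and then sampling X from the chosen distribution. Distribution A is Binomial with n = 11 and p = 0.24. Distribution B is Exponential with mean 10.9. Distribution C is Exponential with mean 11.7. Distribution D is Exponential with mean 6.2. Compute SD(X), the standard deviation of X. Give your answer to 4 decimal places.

9.7993

Per component, A: μ=2.64, E[X²]=8.976; B: μ=10.9, E[X²]=237.62; C: μ=11.7, E[X²]=273.78; D: μ=6.2, E[X²]=76.88.
E[X] = 0.16·2.64 + 0.47·10.9 + 0.15·11.7 + 0.22·6.2 = 8.6644.
E[X²] = 0.16·8.976 + 0.47·237.62 + 0.15·273.78 + 0.22·76.88 = 171.098.
Var(X) = E[X²] − (E[X])² = 171.098 − 75.0718 = 96.0263.
SD(X) = √96.0263 = 9.7993.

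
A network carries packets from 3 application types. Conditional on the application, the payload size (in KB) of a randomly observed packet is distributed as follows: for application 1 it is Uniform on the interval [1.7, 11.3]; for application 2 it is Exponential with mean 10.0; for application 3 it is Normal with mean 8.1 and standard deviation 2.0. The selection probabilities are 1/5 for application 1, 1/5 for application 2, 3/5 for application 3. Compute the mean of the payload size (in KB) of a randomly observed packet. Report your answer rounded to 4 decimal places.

Component means — 1: 6.5; 2: 10; 3: 8.1.
E[X] = 0.2·6.5 + 0.2·10 + 0.6·8.1 = 8.16.

8.1600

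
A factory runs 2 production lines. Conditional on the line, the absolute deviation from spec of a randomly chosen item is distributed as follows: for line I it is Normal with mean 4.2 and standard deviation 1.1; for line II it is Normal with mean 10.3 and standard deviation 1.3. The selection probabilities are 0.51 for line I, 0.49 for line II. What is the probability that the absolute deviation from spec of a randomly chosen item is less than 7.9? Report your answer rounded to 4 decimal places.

Conditional on each line, P(X < 7.9): I: 0.999615; II: 0.0324349.
By total probability, P(X < 7.9) = 0.51·0.999615 + 0.49·0.0324349 = 0.525697.

0.5257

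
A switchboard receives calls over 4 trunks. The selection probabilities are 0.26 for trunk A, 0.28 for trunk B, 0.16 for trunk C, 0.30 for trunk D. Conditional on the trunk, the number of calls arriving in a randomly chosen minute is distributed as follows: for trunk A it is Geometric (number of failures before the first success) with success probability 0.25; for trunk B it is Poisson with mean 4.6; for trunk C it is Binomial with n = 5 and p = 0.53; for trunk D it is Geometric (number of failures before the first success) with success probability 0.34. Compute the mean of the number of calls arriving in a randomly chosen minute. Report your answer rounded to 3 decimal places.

Component means — A: 3; B: 4.6; C: 2.65; D: 1.94118.
E[X] = 0.26·3 + 0.28·4.6 + 0.16·2.65 + 0.3·1.94118 = 3.07435.

3.074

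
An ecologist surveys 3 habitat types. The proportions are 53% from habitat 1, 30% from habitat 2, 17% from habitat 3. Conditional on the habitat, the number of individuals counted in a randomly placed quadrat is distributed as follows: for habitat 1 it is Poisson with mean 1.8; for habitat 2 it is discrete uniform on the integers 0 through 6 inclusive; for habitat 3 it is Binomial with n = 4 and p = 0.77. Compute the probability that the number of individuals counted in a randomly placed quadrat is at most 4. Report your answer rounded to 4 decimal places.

Conditional on each habitat, P(X ≤ 4): 1: 0.963593; 2: 0.714286; 3: 1.
By total probability, P(X ≤ 4) = 0.53·0.963593 + 0.3·0.714286 + 0.17·1 = 0.89499.

0.8950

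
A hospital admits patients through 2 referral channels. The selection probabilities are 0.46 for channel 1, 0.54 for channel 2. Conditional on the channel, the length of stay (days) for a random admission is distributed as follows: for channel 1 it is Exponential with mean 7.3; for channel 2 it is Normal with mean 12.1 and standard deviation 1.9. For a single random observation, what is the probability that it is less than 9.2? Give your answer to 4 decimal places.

0.3638

Conditional on each channel, P(X < 9.2): 1: 0.716424; 2: 0.0634656.
By total probability, P(X < 9.2) = 0.46·0.716424 + 0.54·0.0634656 = 0.363826.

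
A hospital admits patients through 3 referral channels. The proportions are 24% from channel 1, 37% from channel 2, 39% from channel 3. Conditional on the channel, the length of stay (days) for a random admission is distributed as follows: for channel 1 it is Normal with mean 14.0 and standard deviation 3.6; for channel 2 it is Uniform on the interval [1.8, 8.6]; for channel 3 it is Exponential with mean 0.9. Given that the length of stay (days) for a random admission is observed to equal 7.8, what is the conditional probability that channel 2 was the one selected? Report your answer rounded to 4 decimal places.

0.8990

Likelihoods f(7.8 | ·): 1: 0.02515; 2: 0.147059; 3: 0.000191369.
Posterior ∝ prior × likelihood. Numerator for 2: 0.37·0.147059 = 0.0544118.
Normalizing constant: 0.24·0.02515 + 0.37·0.147059 + 0.39·0.000191369 = 0.0605224.
P(2 | observation) = 0.0544118 / 0.0605224 = 0.899035.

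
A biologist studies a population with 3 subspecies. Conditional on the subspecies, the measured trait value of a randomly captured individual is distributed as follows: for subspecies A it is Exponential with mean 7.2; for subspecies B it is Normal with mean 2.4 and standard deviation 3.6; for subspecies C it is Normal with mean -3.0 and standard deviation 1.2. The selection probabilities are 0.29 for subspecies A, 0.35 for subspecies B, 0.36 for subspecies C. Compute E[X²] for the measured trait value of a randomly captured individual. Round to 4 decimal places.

40.3776

For each component E[X²] = Var + (mean)², giving A: 103.68; B: 18.72; C: 10.44.
Overall E[X²] = 0.29·103.68 + 0.35·18.72 + 0.36·10.44 = 40.3776.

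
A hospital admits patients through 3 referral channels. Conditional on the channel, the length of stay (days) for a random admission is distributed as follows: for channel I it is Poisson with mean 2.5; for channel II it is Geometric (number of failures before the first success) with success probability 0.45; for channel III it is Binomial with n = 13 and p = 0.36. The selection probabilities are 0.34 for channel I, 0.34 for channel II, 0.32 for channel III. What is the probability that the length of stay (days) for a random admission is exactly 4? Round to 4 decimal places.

0.1287

Conditional on each channel, P(X = 4): I: 0.133602; II: 0.0411778; III: 0.216339.
By total probability, P(X = 4) = 0.34·0.133602 + 0.34·0.0411778 + 0.32·0.216339 = 0.128654.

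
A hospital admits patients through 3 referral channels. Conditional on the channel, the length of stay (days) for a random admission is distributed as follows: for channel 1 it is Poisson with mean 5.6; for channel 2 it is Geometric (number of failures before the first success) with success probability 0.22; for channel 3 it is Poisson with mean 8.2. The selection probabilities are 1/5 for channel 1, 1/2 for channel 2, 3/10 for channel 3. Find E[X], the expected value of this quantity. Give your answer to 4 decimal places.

Component means — 1: 5.6; 2: 3.54545; 3: 8.2.
E[X] = 0.2·5.6 + 0.5·3.54545 + 0.3·8.2 = 5.35273.

5.3527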